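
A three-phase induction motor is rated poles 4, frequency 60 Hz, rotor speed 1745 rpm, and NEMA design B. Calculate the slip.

3.06 %

n_s = 120f/p = 120×60/4 = 1800 rpm
s = (n_s − n)/n_s = (1800 − 1745)/1800 = 0.0306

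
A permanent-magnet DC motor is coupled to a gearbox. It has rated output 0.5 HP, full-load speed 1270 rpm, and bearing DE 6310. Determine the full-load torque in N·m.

P_out = 0.5 × 746 = 373 W
ω = 2π × 1270/60 = 133 rad/s
τ = P_out/ω = 373/133 = 2.8 N·m

2.8 N·m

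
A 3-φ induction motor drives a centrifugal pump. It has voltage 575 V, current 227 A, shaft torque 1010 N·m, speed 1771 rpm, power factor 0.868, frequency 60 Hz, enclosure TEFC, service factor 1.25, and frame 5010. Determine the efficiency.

ω = 2π × 1771/60 = 185.5 rad/s; P_out = τω = 1010 × 185.5 = 187355 W
P_in = √3·V_L·I_L·cosφ = 1.732 × 575 × 227 × 0.868 = 196228 W
η = P_out / P_in = 187355 / 196228 = 0.955 = 95.5%

95.5 %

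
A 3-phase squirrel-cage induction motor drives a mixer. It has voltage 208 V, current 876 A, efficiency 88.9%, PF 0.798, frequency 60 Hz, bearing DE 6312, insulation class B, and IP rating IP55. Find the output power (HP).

300 HP

P_in = √3·V·I·cosφ = 1.732 × 208 × 876 × 0.798 = 251836 W
P_out = η·P_in = 0.889 × 251836 = 223882 W
= 223882/746 = 300 HP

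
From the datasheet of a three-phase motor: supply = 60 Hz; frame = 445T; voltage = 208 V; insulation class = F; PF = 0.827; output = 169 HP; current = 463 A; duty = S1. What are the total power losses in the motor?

11.9 kW

P_in = √3·V·I·cosφ = 1.732×208×463×0.827 = 137942 W
P_out = 169×746 = 126074 W
Losses = P_in − P_out = 137942 − 126074 = 11868 W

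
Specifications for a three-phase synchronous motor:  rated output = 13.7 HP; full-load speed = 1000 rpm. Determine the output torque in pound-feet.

P_out = 13.7 × 746 = 10220 W
ω = 2π × 1000/60 = 104.7 rad/s
τ = P_out/ω = 10220/104.7 = 97.61 N·m
In lb·ft: 97.61/1.356 = 72 lb·ft

72 lb·ft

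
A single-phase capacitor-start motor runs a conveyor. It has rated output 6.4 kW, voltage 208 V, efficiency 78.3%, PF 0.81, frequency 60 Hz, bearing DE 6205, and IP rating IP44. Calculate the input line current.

48.5 A

P_out = 6.4 kW = 6400 W
P_in = P_out / η = 6400 / 0.783 = 8174 W
I = P_in / (V·cosφ) = 8174 / (208 × 0.81) = 48.5 A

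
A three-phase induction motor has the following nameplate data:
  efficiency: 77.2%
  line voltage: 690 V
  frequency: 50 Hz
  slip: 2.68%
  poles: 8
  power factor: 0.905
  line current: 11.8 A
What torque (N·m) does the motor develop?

P_in = √3·V·I·cosφ = 1.732 × 690 × 11.8 × 0.905 = 12762 W
P_out = η·P_in = 0.772 × 12762 = 9852 W
n_s = 120×50/8 = 750 rpm; n = 750×(1−0.0268) = 730 rpm
ω = 2π×730/60 = 76.45 rad/s
τ = P_out/ω = 9852/76.45 = 129 N·m

129 N·m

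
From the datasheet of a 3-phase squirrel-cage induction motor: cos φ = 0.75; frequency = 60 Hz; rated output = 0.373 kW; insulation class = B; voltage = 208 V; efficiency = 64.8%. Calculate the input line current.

P_out = 0.373 kW = 373 W
P_in = P_out / η = 373 / 0.648 = 576 W
I_L = P_in / (√3·V_L·cosφ) = 576 / (1.732 × 208 × 0.75) = 2.13 A

2.13 A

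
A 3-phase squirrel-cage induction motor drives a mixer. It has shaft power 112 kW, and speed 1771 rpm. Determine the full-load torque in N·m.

604 N·m

ω = 2π × 1771/60 = 185.5 rad/s
τ = P/ω = 112000/185.5 = 604 N·m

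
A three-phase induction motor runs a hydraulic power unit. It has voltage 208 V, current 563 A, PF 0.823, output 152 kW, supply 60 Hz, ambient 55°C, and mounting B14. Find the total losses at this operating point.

P_in = √3·V·I·cosφ = 1.732×208×563×0.823 = 166924 W
P_out = 152000 W
Losses = P_in − P_out = 166924 − 152000 = 14924 W

14900 W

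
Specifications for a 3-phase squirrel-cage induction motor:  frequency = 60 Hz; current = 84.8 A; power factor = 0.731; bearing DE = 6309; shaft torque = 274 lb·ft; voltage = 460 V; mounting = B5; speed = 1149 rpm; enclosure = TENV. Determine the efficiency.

90.5 %

τ = 274 lb·ft × 1.356 = 371.5 N·m
ω = 2π × 1149/60 = 120.3 rad/s; P_out = τω = 371.5 × 120.3 = 44691 W
P_in = √3·V_L·I_L·cosφ = 1.732 × 460 × 84.8 × 0.731 = 49388 W
η = P_out / P_in = 44691 / 49388 = 0.905 = 90.5%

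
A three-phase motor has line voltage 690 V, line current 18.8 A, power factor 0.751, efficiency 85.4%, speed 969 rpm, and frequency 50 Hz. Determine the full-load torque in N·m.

142 N·m

P_in = √3·V·I·cosφ = 1.732 × 690 × 18.8 × 0.751 = 16873 W
P_out = η·P_in = 0.854 × 16873 = 14410 W
n = 969 rpm
ω = 2π×969/60 = 101.5 rad/s
τ = P_out/ω = 14410/101.5 = 142 N·m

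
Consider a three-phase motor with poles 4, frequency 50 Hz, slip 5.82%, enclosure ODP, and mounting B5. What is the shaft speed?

n_s = 120f/p = 120×50/4 = 1500 rpm
n = n_s(1 − s) = 1500 × (1 − 0.0582) = 1413 rpm

1413 rpm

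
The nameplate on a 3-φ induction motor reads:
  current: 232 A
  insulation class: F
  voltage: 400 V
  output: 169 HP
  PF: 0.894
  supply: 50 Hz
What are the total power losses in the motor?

P_in = √3·V·I·cosφ = 1.732×400×232×0.894 = 143692 W
P_out = 169×746 = 126074 W
Losses = P_in − P_out = 143692 − 126074 = 17618 W

17.6 kW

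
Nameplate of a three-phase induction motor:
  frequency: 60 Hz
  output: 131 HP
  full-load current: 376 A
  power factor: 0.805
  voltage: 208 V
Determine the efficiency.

P_out = 131 × 746 = 97726 W
P_in = √3·V_L·I_L·cosφ = 1.732 × 208 × 376 × 0.805 = 109042 W
η = P_out / P_in = 97726 / 109042 = 0.896 = 89.6%

89.6 %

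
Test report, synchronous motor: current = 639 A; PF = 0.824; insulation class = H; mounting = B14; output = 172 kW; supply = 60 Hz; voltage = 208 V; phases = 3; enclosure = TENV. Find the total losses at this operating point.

P_in = √3·V·I·cosφ = 1.732×208×639×0.824 = 189688 W
P_out = 172000 W
Losses = P_in − P_out = 189688 − 172000 = 17688 W

17.7 kW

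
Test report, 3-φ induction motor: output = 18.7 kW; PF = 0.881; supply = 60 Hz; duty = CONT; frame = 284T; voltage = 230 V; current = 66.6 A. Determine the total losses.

P_in = √3·V·I·cosφ = 1.732×230×66.6×0.881 = 23374 W
P_out = 18700 W
Losses = P_in − P_out = 23374 − 18700 = 4674 W

4670 W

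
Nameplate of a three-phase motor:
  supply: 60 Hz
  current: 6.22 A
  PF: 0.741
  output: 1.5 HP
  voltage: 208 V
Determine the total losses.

P_in = √3·V·I·cosφ = 1.732×208×6.22×0.741 = 1660 W
P_out = 1.5×746 = 1119 W
Losses = P_in − P_out = 1660 − 1119 = 541 W

541 W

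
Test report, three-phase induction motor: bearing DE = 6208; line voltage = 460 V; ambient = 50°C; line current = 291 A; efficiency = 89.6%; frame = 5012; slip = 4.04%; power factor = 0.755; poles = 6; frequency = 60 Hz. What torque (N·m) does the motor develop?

1300 N·m

P_in = √3·V·I·cosφ = 1.732 × 460 × 291 × 0.755 = 175043 W
P_out = η·P_in = 0.896 × 175043 = 156839 W
n_s = 120×60/6 = 1200 rpm; n = 1200×(1−0.0404) = 1152 rpm
ω = 2π×1152/60 = 120.6 rad/s
τ = P_out/ω = 156839/120.6 = 1300 N·m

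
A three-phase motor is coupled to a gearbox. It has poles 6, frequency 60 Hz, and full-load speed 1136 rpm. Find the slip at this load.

5.33 %

n_s = 120f/p = 120×60/6 = 1200 rpm
s = (n_s − n)/n_s = (1200 − 1136)/1200 = 0.0533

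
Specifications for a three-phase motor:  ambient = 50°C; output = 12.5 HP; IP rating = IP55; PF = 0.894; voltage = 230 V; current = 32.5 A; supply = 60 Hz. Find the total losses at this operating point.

P_in = √3·V·I·cosφ = 1.732×230×32.5×0.894 = 11574 W
P_out = 12.5×746 = 9325 W
Losses = P_in − P_out = 11574 − 9325 = 2249 W

2250 W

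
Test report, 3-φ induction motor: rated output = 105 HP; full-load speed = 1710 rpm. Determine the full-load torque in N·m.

437 N·m

P_out = 105 × 746 = 78330 W
ω = 2π × 1710/60 = 179.1 rad/s
τ = P_out/ω = 78330/179.1 = 437 N·m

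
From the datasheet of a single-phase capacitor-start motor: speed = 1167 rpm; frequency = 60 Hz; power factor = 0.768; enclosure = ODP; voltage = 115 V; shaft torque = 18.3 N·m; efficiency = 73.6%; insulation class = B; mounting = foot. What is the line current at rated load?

34.4 A

ω = 2π×1167/60 = 122.2 rad/s; P_out = τω = 18.3 × 122.2 = 2236 W
P_in = P_out / η = 2236 / 0.736 = 3038 W
I = P_in / (V·cosφ) = 3038 / (115 × 0.768) = 34.4 A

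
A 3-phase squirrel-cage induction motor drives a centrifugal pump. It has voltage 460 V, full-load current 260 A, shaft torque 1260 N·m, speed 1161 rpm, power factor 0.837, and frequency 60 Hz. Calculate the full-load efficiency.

88.4 %

ω = 2π × 1161/60 = 121.6 rad/s; P_out = τω = 1260 × 121.6 = 153216 W
P_in = √3·V_L·I_L·cosφ = 1.732 × 460 × 260 × 0.837 = 173382 W
η = P_out / P_in = 153216 / 173382 = 0.884 = 88.4%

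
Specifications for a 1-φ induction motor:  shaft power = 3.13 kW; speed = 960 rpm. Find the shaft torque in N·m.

ω = 2π × 960/60 = 100.5 rad/s
τ = P/ω = 3130/100.5 = 31.1 N·m

31.1 N·m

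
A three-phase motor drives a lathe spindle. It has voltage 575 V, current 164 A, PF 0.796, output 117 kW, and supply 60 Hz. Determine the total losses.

P_in = √3·V·I·cosφ = 1.732×575×164×0.796 = 130009 W
P_out = 117000 W
Losses = P_in − P_out = 130009 − 117000 = 13009 W

13 kW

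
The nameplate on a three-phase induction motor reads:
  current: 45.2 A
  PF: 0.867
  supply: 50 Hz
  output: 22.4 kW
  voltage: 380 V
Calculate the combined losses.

3.39 kW

P_in = √3·V·I·cosφ = 1.732×380×45.2×0.867 = 25792 W
P_out = 22400 W
Losses = P_in − P_out = 25792 − 22400 = 3392 W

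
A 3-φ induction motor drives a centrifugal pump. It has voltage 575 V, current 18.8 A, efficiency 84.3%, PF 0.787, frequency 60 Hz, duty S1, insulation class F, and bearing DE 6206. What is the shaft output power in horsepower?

16.7 HP

P_in = √3·V·I·cosφ = 1.732 × 575 × 18.8 × 0.787 = 14735 W
P_out = η·P_in = 0.843 × 14735 = 12422 W
= 12422/746 = 16.7 HP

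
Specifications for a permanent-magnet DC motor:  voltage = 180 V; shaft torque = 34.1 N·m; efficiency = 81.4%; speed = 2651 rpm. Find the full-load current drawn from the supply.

ω = 2π×2651/60 = 277.6 rad/s; P_out = τω = 34.1 × 277.6 = 9466 W
P_in = P_out / η = 9466 / 0.814 = 11629 W
I = P_in / V = 11629 / 180 = 64.6 A

64.6 A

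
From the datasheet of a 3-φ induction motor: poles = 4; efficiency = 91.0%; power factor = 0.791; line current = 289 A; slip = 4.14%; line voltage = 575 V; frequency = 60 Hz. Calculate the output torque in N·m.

P_in = √3·V·I·cosφ = 1.732 × 575 × 289 × 0.791 = 227662 W
P_out = η·P_in = 0.91 × 227662 = 207172 W
n_s = 120×60/4 = 1800 rpm; n = 1800×(1−0.0414) = 1725 rpm
ω = 2π×1725/60 = 180.6 rad/s
τ = P_out/ω = 207172/180.6 = 1150 N·m

1150 N·m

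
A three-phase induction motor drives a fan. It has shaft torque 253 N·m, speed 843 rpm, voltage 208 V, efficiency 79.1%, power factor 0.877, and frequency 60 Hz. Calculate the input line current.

89.4 A

ω = 2π×843/60 = 88.28 rad/s; P_out = τω = 253 × 88.28 = 22335 W
P_in = P_out / η = 22335 / 0.791 = 28236 W
I_L = P_in / (√3·V_L·cosφ) = 28236 / (1.732 × 208 × 0.877) = 89.4 A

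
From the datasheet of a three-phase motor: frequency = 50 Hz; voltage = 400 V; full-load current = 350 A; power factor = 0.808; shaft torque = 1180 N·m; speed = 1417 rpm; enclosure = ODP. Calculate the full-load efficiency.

89.4 %

ω = 2π × 1417/60 = 148.4 rad/s; P_out = τω = 1180 × 148.4 = 175112 W
P_in = √3·V_L·I_L·cosφ = 1.732 × 400 × 350 × 0.808 = 195924 W
η = P_out / P_in = 175112 / 195924 = 0.894 = 89.4%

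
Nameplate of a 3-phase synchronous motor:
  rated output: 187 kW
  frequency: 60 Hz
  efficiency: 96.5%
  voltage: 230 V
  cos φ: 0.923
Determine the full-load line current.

527 A

P_out = 187 kW = 187000 W
P_in = P_out / η = 187000 / 0.965 = 193782 W
I_L = P_in / (√3·V_L·cosφ) = 193782 / (1.732 × 230 × 0.923) = 527 A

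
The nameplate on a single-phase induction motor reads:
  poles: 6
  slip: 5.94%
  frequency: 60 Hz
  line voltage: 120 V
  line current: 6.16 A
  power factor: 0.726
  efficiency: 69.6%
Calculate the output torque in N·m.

P_in = V·I·cosφ = 120 × 6.16 × 0.726 = 537 W
P_out = η·P_in = 0.696 × 537 = 374 W
n_s = 120×60/6 = 1200 rpm; n = 1200×(1−0.0594) = 1129 rpm
ω = 2π×1129/60 = 118.2 rad/s
τ = P_out/ω = 374/118.2 = 3.16 N·m

3.16 N·m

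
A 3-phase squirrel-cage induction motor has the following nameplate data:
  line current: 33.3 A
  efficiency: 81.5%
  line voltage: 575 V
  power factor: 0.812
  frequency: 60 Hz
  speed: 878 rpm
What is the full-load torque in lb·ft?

176 lb·ft

P_in = √3·V·I·cosφ = 1.732 × 575 × 33.3 × 0.812 = 26929 W
P_out = η·P_in = 0.815 × 26929 = 21947 W
n = 878 rpm
ω = 2π×878/60 = 91.94 rad/s
τ = P_out/ω = 21947/91.94 = 238.7 N·m
In lb·ft: 238.7/1.356 = 176 lb·ft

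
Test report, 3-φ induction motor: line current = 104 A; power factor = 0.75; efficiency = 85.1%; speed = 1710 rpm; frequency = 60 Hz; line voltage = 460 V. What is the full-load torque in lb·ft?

P_in = √3·V·I·cosφ = 1.732 × 460 × 104 × 0.75 = 62144 W
P_out = η·P_in = 0.851 × 62144 = 52885 W
n = 1710 rpm
ω = 2π×1710/60 = 179.1 rad/s
τ = P_out/ω = 52885/179.1 = 295.3 N·m
In lb·ft: 295.3/1.356 = 218 lb·ft

218 lb·ft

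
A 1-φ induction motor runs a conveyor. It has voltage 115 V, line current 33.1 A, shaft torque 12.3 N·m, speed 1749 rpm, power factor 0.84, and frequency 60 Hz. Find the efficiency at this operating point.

ω = 2π × 1749/60 = 183.2 rad/s; P_out = τω = 12.3 × 183.2 = 2253 W
P_in = V·I·cosφ = 115 × 33.1 × 0.84 = 3197 W
η = P_out / P_in = 2253 / 3197 = 0.705 = 70.5%

70.5 %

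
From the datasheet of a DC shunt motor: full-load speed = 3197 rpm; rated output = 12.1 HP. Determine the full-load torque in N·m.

P_out = 12.1 × 746 = 9027 W
ω = 2π × 3197/60 = 334.8 rad/s
τ = P_out/ω = 9027/334.8 = 27 N·m

27 N·m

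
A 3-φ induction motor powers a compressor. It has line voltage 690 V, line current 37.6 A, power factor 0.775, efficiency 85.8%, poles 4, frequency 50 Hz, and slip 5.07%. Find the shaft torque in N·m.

200 N·m

P_in = √3·V·I·cosφ = 1.732 × 690 × 37.6 × 0.775 = 34825 W
P_out = η·P_in = 0.858 × 34825 = 29880 W
n_s = 120×50/4 = 1500 rpm; n = 1500×(1−0.0507) = 1424 rpm
ω = 2π×1424/60 = 149.1 rad/s
τ = P_out/ω = 29880/149.1 = 200 N·m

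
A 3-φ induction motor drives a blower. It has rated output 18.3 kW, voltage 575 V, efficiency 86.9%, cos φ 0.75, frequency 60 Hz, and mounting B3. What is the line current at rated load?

P_out = 18.3 kW = 18300 W
P_in = P_out / η = 18300 / 0.869 = 21059 W
I_L = P_in / (√3·V_L·cosφ) = 21059 / (1.732 × 575 × 0.75) = 28.2 A

28.2 A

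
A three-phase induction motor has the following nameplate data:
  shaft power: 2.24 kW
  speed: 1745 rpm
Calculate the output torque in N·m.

ω = 2π × 1745/60 = 182.7 rad/s
τ = P/ω = 2240/182.7 = 12.3 N·m

12.3 N·m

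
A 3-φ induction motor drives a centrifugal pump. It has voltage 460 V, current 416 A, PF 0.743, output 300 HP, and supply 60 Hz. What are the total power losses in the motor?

P_in = √3·V·I·cosφ = 1.732×460×416×0.743 = 246257 W
P_out = 300×746 = 223800 W
Losses = P_in − P_out = 246257 − 223800 = 22457 W

22500 W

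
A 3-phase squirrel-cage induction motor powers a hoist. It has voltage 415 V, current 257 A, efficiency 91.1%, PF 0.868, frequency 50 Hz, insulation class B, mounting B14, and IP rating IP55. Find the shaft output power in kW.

P_in = √3·V·I·cosφ = 1.732 × 415 × 257 × 0.868 = 160343 W
P_out = η·P_in = 0.911 × 160343 = 146072 W

146 kW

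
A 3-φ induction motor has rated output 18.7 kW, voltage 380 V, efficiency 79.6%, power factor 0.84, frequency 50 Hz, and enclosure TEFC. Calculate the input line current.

P_out = 18.7 kW = 18700 W
P_in = P_out / η = 18700 / 0.796 = 23492 W
I_L = P_in / (√3·V_L·cosφ) = 23492 / (1.732 × 380 × 0.84) = 42.5 A

42.5 A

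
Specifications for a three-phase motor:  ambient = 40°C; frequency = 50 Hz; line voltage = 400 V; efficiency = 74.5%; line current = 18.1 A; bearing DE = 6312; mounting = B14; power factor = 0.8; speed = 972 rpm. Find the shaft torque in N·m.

P_in = √3·V·I·cosφ = 1.732 × 400 × 18.1 × 0.8 = 10032 W
P_out = η·P_in = 0.745 × 10032 = 7474 W
n = 972 rpm
ω = 2π×972/60 = 101.8 rad/s
τ = P_out/ω = 7474/101.8 = 73.4 N·m

73.4 N·m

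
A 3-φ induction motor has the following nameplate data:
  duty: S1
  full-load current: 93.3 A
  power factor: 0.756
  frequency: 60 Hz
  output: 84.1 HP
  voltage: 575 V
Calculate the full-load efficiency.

P_out = 84.1 × 746 = 62739 W
P_in = √3·V_L·I_L·cosφ = 1.732 × 575 × 93.3 × 0.756 = 70246 W
η = P_out / P_in = 62739 / 70246 = 0.893 = 89.3%

89.3 %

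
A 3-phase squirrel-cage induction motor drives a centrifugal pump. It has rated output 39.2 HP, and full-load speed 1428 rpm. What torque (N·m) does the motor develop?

P_out = 39.2 × 746 = 29243 W
ω = 2π × 1428/60 = 149.5 rad/s
τ = P_out/ω = 29243/149.5 = 196 N·m

196 N·m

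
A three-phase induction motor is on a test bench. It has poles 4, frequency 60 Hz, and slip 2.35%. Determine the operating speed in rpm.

n_s = 120f/p = 120×60/4 = 1800 rpm
n = n_s(1 − s) = 1800 × (1 − 0.0235) = 1758 rpm

1758 rpm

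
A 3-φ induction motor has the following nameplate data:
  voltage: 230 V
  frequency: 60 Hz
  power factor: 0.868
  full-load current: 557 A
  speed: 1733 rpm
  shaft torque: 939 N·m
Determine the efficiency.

88.5 %

ω = 2π × 1733/60 = 181.5 rad/s; P_out = τω = 939 × 181.5 = 170429 W
P_in = √3·V_L·I_L·cosφ = 1.732 × 230 × 557 × 0.868 = 192597 W
η = P_out / P_in = 170429 / 192597 = 0.885 = 88.5%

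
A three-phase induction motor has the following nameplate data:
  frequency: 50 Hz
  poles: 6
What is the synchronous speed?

n_s = 120f/p = 120×50/6 = 1000 rpm

1000 rpm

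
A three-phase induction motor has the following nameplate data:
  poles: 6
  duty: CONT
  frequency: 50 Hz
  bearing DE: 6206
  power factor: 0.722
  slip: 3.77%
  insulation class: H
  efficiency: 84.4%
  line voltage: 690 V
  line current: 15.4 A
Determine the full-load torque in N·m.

111 N·m

P_in = √3·V·I·cosφ = 1.732 × 690 × 15.4 × 0.722 = 13288 W
P_out = η·P_in = 0.844 × 13288 = 11215 W
n_s = 120×50/6 = 1000 rpm; n = 1000×(1−0.0377) = 962 rpm
ω = 2π×962/60 = 100.7 rad/s
τ = P_out/ω = 11215/100.7 = 111 N·m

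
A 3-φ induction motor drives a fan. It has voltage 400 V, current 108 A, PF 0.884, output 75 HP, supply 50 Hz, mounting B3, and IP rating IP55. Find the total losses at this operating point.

10.2 kW

P_in = √3·V·I·cosφ = 1.732×400×108×0.884 = 66143 W
P_out = 75×746 = 55950 W
Losses = P_in − P_out = 66143 − 55950 = 10193 W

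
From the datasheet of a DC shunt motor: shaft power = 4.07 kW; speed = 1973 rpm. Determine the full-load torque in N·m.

ω = 2π × 1973/60 = 206.6 rad/s
τ = P/ω = 4070/206.6 = 19.7 N·m

19.7 N·m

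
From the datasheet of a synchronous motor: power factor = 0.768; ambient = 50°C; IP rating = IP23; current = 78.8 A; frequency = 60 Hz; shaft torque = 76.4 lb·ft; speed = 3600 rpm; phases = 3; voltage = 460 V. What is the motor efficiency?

81.0 %

τ = 76.4 lb·ft × 1.356 = 103.6 N·m
ω = 2π × 3600/60 = 377 rad/s; P_out = τω = 103.6 × 377 = 39057 W
P_in = √3·V_L·I_L·cosφ = 1.732 × 460 × 78.8 × 0.768 = 48216 W
η = P_out / P_in = 39057 / 48216 = 0.810 = 81.0%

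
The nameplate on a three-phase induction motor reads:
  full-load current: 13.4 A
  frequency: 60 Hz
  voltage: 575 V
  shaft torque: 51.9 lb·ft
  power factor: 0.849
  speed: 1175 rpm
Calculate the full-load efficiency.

76.4 %

τ = 51.9 lb·ft × 1.356 = 70.38 N·m
ω = 2π × 1175/60 = 123 rad/s; P_out = τω = 70.38 × 123 = 8657 W
P_in = √3·V_L·I_L·cosφ = 1.732 × 575 × 13.4 × 0.849 = 11330 W
η = P_out / P_in = 8657 / 11330 = 0.764 = 76.4%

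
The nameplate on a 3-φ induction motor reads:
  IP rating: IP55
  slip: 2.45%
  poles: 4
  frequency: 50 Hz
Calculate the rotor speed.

n_s = 120f/p = 120×50/4 = 1500 rpm
n = n_s(1 − s) = 1500 × (1 − 0.0245) = 1463 rpm

1463 rpm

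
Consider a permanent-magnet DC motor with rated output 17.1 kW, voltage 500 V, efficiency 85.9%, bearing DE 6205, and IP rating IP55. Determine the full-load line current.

P_out = 17.1 kW = 17100 W
P_in = P_out / η = 17100 / 0.859 = 19907 W
I = P_in / V = 19907 / 500 = 39.8 A

39.8 A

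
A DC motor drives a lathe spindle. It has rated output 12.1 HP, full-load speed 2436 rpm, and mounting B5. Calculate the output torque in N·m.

P_out = 12.1 × 746 = 9027 W
ω = 2π × 2436/60 = 255.1 rad/s
τ = P_out/ω = 9027/255.1 = 35.4 N·m

35.4 N·m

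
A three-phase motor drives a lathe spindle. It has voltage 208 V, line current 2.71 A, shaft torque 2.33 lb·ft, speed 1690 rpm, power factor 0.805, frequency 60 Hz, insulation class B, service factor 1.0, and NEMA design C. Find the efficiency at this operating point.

τ = 2.33 lb·ft × 1.356 = 3.159 N·m
ω = 2π × 1690/60 = 177 rad/s; P_out = τω = 3.159 × 177 = 559 W
P_in = √3·V_L·I_L·cosφ = 1.732 × 208 × 2.71 × 0.805 = 786 W
η = P_out / P_in = 559 / 786 = 0.711 = 71.1%

71.1 %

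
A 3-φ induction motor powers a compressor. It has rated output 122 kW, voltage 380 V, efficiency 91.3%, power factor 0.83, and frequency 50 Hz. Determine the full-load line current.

245 A

P_out = 122 kW = 122000 W
P_in = P_out / η = 122000 / 0.913 = 133625 W
I_L = P_in / (√3·V_L·cosφ) = 133625 / (1.732 × 380 × 0.83) = 245 A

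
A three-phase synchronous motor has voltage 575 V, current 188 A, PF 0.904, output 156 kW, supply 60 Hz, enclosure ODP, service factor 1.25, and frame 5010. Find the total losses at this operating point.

13300 W

P_in = √3·V·I·cosφ = 1.732×575×188×0.904 = 169255 W
P_out = 156000 W
Losses = P_in − P_out = 169255 − 156000 = 13255 W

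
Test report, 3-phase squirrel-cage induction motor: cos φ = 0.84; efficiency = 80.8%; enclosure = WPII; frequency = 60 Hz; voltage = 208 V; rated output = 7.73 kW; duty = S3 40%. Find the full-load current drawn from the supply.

P_out = 7.73 kW = 7730 W
P_in = P_out / η = 7730 / 0.808 = 9567 W
I_L = P_in / (√3·V_L·cosφ) = 9567 / (1.732 × 208 × 0.84) = 31.6 A

31.6 A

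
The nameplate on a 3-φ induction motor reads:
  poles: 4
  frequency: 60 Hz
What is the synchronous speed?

n_s = 120f/p = 120×60/4 = 1800 rpm

1800 rpm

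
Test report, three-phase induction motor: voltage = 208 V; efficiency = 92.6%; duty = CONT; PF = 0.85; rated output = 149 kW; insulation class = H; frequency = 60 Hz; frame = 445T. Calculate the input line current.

525 A

P_out = 149 kW = 149000 W
P_in = P_out / η = 149000 / 0.926 = 160907 W
I_L = P_in / (√3·V_L·cosφ) = 160907 / (1.732 × 208 × 0.85) = 525 A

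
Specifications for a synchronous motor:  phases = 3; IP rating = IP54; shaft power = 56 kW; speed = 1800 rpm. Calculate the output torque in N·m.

297 N·m

ω = 2π × 1800/60 = 188.5 rad/s
τ = P/ω = 56000/188.5 = 297 N·m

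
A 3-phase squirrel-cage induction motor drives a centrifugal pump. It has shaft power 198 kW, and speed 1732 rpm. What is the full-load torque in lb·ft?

805 lb·ft

ω = 2π × 1732/60 = 181.4 rad/s
τ = P/ω = 198000/181.4 = 1092 N·m
In lb·ft: 1092/1.356 = 805 lb·ft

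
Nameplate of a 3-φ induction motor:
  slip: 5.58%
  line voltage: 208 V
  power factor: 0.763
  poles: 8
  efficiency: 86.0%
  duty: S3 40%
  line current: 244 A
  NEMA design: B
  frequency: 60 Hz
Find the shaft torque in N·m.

648 N·m

P_in = √3·V·I·cosφ = 1.732 × 208 × 244 × 0.763 = 67070 W
P_out = η·P_in = 0.86 × 67070 = 57680 W
n_s = 120×60/8 = 900 rpm; n = 900×(1−0.0558) = 850 rpm
ω = 2π×850/60 = 89.01 rad/s
τ = P_out/ω = 57680/89.01 = 648 N·m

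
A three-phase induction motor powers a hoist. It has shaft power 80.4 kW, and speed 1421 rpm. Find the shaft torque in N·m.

ω = 2π × 1421/60 = 148.8 rad/s
τ = P/ω = 80400/148.8 = 540 N·m

540 N·m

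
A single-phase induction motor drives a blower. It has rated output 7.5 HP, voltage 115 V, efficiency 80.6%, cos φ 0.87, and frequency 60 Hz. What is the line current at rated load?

69.4 A

P_out = 7.5 × 746 = 5595 W
P_in = P_out / η = 5595 / 0.806 = 6942 W
I = P_in / (V·cosφ) = 6942 / (115 × 0.87) = 69.4 A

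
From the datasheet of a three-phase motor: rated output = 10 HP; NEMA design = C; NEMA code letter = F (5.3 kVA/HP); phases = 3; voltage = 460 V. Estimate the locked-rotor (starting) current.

66.5 A

S_LR = 5.3 × 10 = 53 kVA
I_LR = S_LR/(√3·V_L) = 53000/(1.732×460) = 66.5 A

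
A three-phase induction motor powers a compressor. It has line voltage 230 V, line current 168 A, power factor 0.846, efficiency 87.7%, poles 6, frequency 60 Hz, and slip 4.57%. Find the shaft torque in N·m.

P_in = √3·V·I·cosφ = 1.732 × 230 × 168 × 0.846 = 56618 W
P_out = η·P_in = 0.877 × 56618 = 49654 W
n_s = 120×60/6 = 1200 rpm; n = 1200×(1−0.0457) = 1145 rpm
ω = 2π×1145/60 = 119.9 rad/s
τ = P_out/ω = 49654/119.9 = 414 N·m

414 N·m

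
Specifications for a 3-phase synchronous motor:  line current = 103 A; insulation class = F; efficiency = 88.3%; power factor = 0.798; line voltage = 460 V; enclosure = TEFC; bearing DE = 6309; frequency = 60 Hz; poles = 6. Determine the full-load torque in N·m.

P_in = √3·V·I·cosφ = 1.732 × 460 × 103 × 0.798 = 65486 W
P_out = η·P_in = 0.883 × 65486 = 57824 W
n = n_s = 120×60/6 = 1200 rpm (synchronous)
ω = 2π×1200/60 = 125.7 rad/s
τ = P_out/ω = 57824/125.7 = 460 N·m

460 N·m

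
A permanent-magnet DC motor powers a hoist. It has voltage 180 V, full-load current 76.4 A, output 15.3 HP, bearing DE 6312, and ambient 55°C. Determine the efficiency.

83.0 %

P_out = 15.3 × 746 = 11414 W
P_in = V·I = 180 × 76.4 = 13752 W
η = P_out / P_in = 11414 / 13752 = 0.830 = 83.0%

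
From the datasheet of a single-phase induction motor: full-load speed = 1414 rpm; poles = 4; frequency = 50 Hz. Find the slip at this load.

5.73 %

n_s = 120f/p = 120×50/4 = 1500 rpm
s = (n_s − n)/n_s = (1500 − 1414)/1500 = 0.0573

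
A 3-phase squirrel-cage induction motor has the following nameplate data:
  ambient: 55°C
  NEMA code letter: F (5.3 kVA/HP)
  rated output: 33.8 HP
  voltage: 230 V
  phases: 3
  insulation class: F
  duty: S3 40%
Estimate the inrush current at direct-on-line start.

450 A

S_LR = 5.3 × 33.8 = 179.14 kVA
I_LR = S_LR/(√3·V_L) = 179140/(1.732×230) = 450 A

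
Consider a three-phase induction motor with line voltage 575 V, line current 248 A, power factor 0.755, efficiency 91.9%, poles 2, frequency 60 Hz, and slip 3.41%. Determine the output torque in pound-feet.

347 lb·ft

P_in = √3·V·I·cosφ = 1.732 × 575 × 248 × 0.755 = 186472 W
P_out = η·P_in = 0.919 × 186472 = 171368 W
n_s = 120×60/2 = 3600 rpm; n = 3600×(1−0.0341) = 3477 rpm
ω = 2π×3477/60 = 364.1 rad/s
τ = P_out/ω = 171368/364.1 = 470.7 N·m
In lb·ft: 470.7/1.356 = 347 lb·ft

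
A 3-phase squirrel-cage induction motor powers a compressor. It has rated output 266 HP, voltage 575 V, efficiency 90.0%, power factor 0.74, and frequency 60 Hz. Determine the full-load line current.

299 A

P_out = 266 × 746 = 198436 W
P_in = P_out / η = 198436 / 0.900 = 220484 W
I_L = P_in / (√3·V_L·cosφ) = 220484 / (1.732 × 575 × 0.74) = 299 A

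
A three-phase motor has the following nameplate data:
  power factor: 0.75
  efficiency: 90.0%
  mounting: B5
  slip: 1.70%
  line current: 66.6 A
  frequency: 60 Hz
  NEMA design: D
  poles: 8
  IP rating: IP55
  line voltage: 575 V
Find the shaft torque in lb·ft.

356 lb·ft

P_in = √3·V·I·cosφ = 1.732 × 575 × 66.6 × 0.75 = 49745 W
P_out = η·P_in = 0.9 × 49745 = 44771 W
n_s = 120×60/8 = 900 rpm; n = 900×(1−0.017) = 885 rpm
ω = 2π×885/60 = 92.68 rad/s
τ = P_out/ω = 44771/92.68 = 483.1 N·m
In lb·ft: 483.1/1.356 = 356 lb·ft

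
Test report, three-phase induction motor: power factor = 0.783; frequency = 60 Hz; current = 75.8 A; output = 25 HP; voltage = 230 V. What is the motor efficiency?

78.9 %

P_out = 25 × 746 = 18650 W
P_in = √3·V_L·I_L·cosφ = 1.732 × 230 × 75.8 × 0.783 = 23643 W
η = P_out / P_in = 18650 / 23643 = 0.789 = 78.9%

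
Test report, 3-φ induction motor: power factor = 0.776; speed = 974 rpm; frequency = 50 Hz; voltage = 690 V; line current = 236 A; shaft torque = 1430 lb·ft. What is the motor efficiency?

τ = 1430 lb·ft × 1.356 = 1939 N·m
ω = 2π × 974/60 = 102 rad/s; P_out = τω = 1939 × 102 = 197778 W
P_in = √3·V_L·I_L·cosφ = 1.732 × 690 × 236 × 0.776 = 218862 W
η = P_out / P_in = 197778 / 218862 = 0.904 = 90.4%

90.4 %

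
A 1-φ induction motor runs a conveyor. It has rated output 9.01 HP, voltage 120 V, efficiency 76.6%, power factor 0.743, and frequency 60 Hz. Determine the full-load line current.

98.4 A

P_out = 9.01 × 746 = 6721 W
P_in = P_out / η = 6721 / 0.766 = 8774 W
I = P_in / (V·cosφ) = 8774 / (120 × 0.743) = 98.4 A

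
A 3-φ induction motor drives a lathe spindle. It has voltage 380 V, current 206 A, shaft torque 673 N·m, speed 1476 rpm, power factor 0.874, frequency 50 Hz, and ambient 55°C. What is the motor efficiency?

87.8 %

ω = 2π × 1476/60 = 154.6 rad/s; P_out = τω = 673 × 154.6 = 104046 W
P_in = √3·V_L·I_L·cosφ = 1.732 × 380 × 206 × 0.874 = 118498 W
η = P_out / P_in = 104046 / 118498 = 0.878 = 87.8%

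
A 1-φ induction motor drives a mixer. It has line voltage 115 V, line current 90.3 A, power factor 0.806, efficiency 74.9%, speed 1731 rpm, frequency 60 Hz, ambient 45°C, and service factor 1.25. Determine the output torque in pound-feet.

P_in = V·I·cosφ = 115 × 90.3 × 0.806 = 8370 W
P_out = η·P_in = 0.749 × 8370 = 6269 W
n = 1731 rpm
ω = 2π×1731/60 = 181.3 rad/s
τ = P_out/ω = 6269/181.3 = 34.58 N·m
In lb·ft: 34.58/1.356 = 25.5 lb·ft

25.5 lb·ft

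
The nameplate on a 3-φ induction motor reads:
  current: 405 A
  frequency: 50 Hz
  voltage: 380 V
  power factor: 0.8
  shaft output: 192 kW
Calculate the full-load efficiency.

P_out = 192 kW = 192000 W
P_in = √3·V_L·I_L·cosφ = 1.732 × 380 × 405 × 0.8 = 213244 W
η = P_out / P_in = 192000 / 213244 = 0.900 = 90.0%

90.0 %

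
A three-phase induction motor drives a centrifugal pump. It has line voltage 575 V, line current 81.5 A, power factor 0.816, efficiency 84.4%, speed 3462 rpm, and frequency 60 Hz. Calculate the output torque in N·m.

154 N·m

P_in = √3·V·I·cosφ = 1.732 × 575 × 81.5 × 0.816 = 66231 W
P_out = η·P_in = 0.844 × 66231 = 55899 W
n = 3462 rpm
ω = 2π×3462/60 = 362.5 rad/s
τ = P_out/ω = 55899/362.5 = 154 N·m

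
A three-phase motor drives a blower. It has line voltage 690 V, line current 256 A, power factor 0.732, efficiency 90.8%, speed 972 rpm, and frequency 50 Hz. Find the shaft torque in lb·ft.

1470 lb·ft

P_in = √3·V·I·cosφ = 1.732 × 690 × 256 × 0.732 = 223948 W
P_out = η·P_in = 0.908 × 223948 = 203345 W
n = 972 rpm
ω = 2π×972/60 = 101.8 rad/s
τ = P_out/ω = 203345/101.8 = 1997 N·m
In lb·ft: 1997/1.356 = 1470 lb·ft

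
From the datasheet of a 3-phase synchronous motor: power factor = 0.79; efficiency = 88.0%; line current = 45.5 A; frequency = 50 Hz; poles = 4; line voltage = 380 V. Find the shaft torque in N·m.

P_in = √3·V·I·cosφ = 1.732 × 380 × 45.5 × 0.79 = 23658 W
P_out = η·P_in = 0.88 × 23658 = 20819 W
n = n_s = 120×50/4 = 1500 rpm (synchronous)
ω = 2π×1500/60 = 157.1 rad/s
τ = P_out/ω = 20819/157.1 = 133 N·m

133 N·m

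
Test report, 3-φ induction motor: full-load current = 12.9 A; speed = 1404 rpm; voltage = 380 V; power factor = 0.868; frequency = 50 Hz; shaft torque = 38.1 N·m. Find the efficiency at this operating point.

ω = 2π × 1404/60 = 147 rad/s; P_out = τω = 38.1 × 147 = 5601 W
P_in = √3·V_L·I_L·cosφ = 1.732 × 380 × 12.9 × 0.868 = 7370 W
η = P_out / P_in = 5601 / 7370 = 0.760 = 76.0%

76.0 %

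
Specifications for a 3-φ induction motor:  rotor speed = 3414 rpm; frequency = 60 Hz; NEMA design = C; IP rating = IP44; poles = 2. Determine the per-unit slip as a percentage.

5.17 %

n_s = 120f/p = 120×60/2 = 3600 rpm
s = (n_s − n)/n_s = (3600 − 3414)/3600 = 0.0517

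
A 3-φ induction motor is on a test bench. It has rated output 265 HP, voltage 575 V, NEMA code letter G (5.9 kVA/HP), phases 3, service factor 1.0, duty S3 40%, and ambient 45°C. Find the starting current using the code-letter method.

S_LR = 5.9 × 265 = 1563.5 kVA
I_LR = S_LR/(√3·V_L) = 1563500/(1.732×575) = 1570 A

1570 A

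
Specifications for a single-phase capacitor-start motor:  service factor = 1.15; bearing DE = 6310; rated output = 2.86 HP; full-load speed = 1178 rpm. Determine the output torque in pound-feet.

P_out = 2.86 × 746 = 2134 W
ω = 2π × 1178/60 = 123.4 rad/s
τ = P_out/ω = 2134/123.4 = 17.29 N·m
In lb·ft: 17.29/1.356 = 12.8 lb·ft

12.8 lb·ft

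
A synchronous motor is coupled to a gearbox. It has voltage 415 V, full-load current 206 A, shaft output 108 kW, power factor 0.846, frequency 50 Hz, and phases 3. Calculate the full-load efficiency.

86.2 %

P_out = 108 kW = 108000 W
P_in = √3·V_L·I_L·cosφ = 1.732 × 415 × 206 × 0.846 = 125266 W
η = P_out / P_in = 108000 / 125266 = 0.862 = 86.2%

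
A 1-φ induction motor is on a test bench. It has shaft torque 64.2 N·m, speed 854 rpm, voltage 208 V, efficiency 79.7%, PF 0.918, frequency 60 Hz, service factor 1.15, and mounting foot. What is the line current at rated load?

37.7 A

ω = 2π×854/60 = 89.43 rad/s; P_out = τω = 64.2 × 89.43 = 5741 W
P_in = P_out / η = 5741 / 0.797 = 7203 W
I = P_in / (V·cosφ) = 7203 / (208 × 0.918) = 37.7 A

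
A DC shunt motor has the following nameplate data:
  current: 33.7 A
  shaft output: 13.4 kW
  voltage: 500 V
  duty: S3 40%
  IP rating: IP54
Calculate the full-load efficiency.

79.5 %

P_out = 13.4 kW = 13400 W
P_in = V·I = 500 × 33.7 = 16850 W
η = P_out / P_in = 13400 / 16850 = 0.795 = 79.5%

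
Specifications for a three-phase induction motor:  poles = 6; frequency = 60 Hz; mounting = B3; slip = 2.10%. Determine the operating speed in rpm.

n_s = 120f/p = 120×60/6 = 1200 rpm
n = n_s(1 − s) = 1200 × (1 − 0.021) = 1175 rpm

1175 rpm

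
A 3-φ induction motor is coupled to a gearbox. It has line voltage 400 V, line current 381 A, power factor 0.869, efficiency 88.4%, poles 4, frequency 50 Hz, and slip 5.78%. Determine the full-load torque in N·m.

1370 N·m

P_in = √3·V·I·cosφ = 1.732 × 400 × 381 × 0.869 = 229378 W
P_out = η·P_in = 0.884 × 229378 = 202770 W
n_s = 120×50/4 = 1500 rpm; n = 1500×(1−0.0578) = 1413 rpm
ω = 2π×1413/60 = 148 rad/s
τ = P_out/ω = 202770/148 = 1370 N·m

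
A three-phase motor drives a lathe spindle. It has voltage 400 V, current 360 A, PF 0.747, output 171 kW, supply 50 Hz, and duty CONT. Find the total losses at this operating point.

P_in = √3·V·I·cosφ = 1.732×400×360×0.747 = 186308 W
P_out = 171000 W
Losses = P_in − P_out = 186308 − 171000 = 15308 W

15.3 kW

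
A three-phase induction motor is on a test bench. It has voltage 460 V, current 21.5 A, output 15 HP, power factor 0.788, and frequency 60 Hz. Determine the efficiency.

82.9 %

P_out = 15 × 746 = 11190 W
P_in = √3·V_L·I_L·cosφ = 1.732 × 460 × 21.5 × 0.788 = 13498 W
η = P_out / P_in = 11190 / 13498 = 0.829 = 82.9%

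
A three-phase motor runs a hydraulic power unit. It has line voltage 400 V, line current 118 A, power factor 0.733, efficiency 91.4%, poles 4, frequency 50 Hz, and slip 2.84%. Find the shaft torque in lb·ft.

265 lb·ft

P_in = √3·V·I·cosφ = 1.732 × 400 × 118 × 0.733 = 59923 W
P_out = η·P_in = 0.914 × 59923 = 54770 W
n_s = 120×50/4 = 1500 rpm; n = 1500×(1−0.0284) = 1457 rpm
ω = 2π×1457/60 = 152.6 rad/s
τ = P_out/ω = 54770/152.6 = 358.9 N·m
In lb·ft: 358.9/1.356 = 265 lb·ft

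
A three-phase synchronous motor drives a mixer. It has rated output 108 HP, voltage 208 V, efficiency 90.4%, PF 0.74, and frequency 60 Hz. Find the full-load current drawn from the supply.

P_out = 108 × 746 = 80568 W
P_in = P_out / η = 80568 / 0.904 = 89124 W
I_L = P_in / (√3·V_L·cosφ) = 89124 / (1.732 × 208 × 0.74) = 334 A

334 A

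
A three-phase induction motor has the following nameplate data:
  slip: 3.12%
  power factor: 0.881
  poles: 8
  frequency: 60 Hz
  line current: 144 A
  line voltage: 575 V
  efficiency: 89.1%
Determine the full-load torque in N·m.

P_in = √3·V·I·cosφ = 1.732 × 575 × 144 × 0.881 = 126344 W
P_out = η·P_in = 0.891 × 126344 = 112573 W
n_s = 120×60/8 = 900 rpm; n = 900×(1−0.0312) = 872 rpm
ω = 2π×872/60 = 91.32 rad/s
τ = P_out/ω = 112573/91.32 = 1230 N·m

1230 N·m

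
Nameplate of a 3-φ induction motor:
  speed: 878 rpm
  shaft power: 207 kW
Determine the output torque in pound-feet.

1660 lb·ft

ω = 2π × 878/60 = 91.94 rad/s
τ = P/ω = 207000/91.94 = 2251 N·m
In lb·ft: 2251/1.356 = 1660 lb·ft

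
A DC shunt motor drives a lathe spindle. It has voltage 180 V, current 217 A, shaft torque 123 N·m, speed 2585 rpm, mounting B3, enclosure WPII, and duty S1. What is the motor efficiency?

ω = 2π × 2585/60 = 270.7 rad/s; P_out = τω = 123 × 270.7 = 33296 W
P_in = V·I = 180 × 217 = 39060 W
η = P_out / P_in = 33296 / 39060 = 0.852 = 85.2%

85.2 %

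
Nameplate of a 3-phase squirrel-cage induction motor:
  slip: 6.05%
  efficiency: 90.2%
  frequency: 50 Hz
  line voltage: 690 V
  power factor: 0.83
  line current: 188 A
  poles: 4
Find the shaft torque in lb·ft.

P_in = √3·V·I·cosφ = 1.732 × 690 × 188 × 0.83 = 186480 W
P_out = η·P_in = 0.902 × 186480 = 168205 W
n_s = 120×50/4 = 1500 rpm; n = 1500×(1−0.0605) = 1409 rpm
ω = 2π×1409/60 = 147.6 rad/s
τ = P_out/ω = 168205/147.6 = 1140 N·m
In lb·ft: 1140/1.356 = 841 lb·ft

841 lb·ft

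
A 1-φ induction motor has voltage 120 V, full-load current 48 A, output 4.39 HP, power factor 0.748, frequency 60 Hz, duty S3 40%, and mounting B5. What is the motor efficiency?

76.0 %

P_out = 4.39 × 746 = 3275 W
P_in = V·I·cosφ = 120 × 48 × 0.748 = 4308 W
η = P_out / P_in = 3275 / 4308 = 0.760 = 76.0%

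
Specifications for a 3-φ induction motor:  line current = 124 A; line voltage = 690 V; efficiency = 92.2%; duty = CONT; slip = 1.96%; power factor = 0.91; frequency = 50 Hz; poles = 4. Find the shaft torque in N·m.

P_in = √3·V·I·cosφ = 1.732 × 690 × 124 × 0.91 = 134853 W
P_out = η·P_in = 0.922 × 134853 = 124334 W
n_s = 120×50/4 = 1500 rpm; n = 1500×(1−0.0196) = 1471 rpm
ω = 2π×1471/60 = 154 rad/s
τ = P_out/ω = 124334/154 = 807 N·m

807 N·m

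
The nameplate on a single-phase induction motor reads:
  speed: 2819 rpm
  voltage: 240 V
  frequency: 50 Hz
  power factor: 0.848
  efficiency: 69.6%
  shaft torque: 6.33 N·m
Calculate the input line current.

13.2 A

ω = 2π×2819/60 = 295.2 rad/s; P_out = τω = 6.33 × 295.2 = 1869 W
P_in = P_out / η = 1869 / 0.696 = 2685 W
I = P_in / (V·cosφ) = 2685 / (240 × 0.848) = 13.2 A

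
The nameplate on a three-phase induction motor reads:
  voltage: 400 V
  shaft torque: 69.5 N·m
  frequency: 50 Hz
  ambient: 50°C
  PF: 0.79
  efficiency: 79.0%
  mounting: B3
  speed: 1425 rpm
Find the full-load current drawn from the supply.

ω = 2π×1425/60 = 149.2 rad/s; P_out = τω = 69.5 × 149.2 = 10369 W
P_in = P_out / η = 10369 / 0.790 = 13125 W
I_L = P_in / (√3·V_L·cosφ) = 13125 / (1.732 × 400 × 0.79) = 24 A

24 A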